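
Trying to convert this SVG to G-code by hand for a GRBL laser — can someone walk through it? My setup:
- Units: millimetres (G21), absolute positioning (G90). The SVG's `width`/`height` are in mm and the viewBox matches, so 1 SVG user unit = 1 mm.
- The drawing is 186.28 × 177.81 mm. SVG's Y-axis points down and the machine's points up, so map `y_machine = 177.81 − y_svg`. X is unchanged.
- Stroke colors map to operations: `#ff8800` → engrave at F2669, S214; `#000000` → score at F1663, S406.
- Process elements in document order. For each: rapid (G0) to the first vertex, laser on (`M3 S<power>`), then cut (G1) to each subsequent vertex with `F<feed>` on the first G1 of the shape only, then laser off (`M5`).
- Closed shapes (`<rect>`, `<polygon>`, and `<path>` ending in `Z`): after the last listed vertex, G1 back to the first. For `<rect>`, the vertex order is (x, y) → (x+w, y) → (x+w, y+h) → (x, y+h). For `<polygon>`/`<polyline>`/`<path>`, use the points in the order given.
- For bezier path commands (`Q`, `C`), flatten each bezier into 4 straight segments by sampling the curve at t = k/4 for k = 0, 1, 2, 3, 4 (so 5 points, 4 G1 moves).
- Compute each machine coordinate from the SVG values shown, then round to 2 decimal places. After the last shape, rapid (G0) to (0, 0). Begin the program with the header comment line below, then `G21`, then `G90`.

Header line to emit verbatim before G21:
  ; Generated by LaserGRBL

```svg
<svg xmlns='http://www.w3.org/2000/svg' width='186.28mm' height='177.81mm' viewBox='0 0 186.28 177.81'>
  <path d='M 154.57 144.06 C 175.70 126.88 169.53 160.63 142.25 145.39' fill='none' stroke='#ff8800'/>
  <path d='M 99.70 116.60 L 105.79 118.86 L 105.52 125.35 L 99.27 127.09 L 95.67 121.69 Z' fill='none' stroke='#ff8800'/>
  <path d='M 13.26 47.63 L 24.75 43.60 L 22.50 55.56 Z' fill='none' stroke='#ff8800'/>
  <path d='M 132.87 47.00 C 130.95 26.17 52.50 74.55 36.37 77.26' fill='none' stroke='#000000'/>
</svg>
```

; Generated by LaserGRBL
G21
G90
G0 X154.57 Y33.75
M3 S214
G1 X165.40 Y38.65 F2669
G1 X166.56 Y33.81
G1 X158.66 Y28.61
G1 X142.25 Y32.42
M5
G0 X99.70 Y61.21
M3 S214
G1 X105.79 Y58.95 F2669
G1 X105.52 Y52.46
G1 X99.27 Y50.72
G1 X95.67 Y56.12
G1 X99.70 Y61.21
M5
G0 X13.26 Y130.18
M3 S214
G1 X24.75 Y134.21 F2669
G1 X22.50 Y122.25
G1 X13.26 Y130.18
M5
G0 X132.87 Y130.81
M3 S406
G1 X119.25 Y135.25 F1663
G1 X89.95 Y124.51
G1 X57.98 Y109.35
G1 X36.37 Y100.55
M5
G0 X0.00 Y0.00

1 u = 1 mm; y_m = 177.81 − y.

[1] `<path>` cubic bezier, #ff8800→engrave S214 F2669: (154.57,33.75) → (165.40,38.65) → (166.56,33.81) → (158.66,28.61) → (142.25,32.42)

[2] `<path>` regular polygon, #ff8800→engrave S214 F2669: (99.70,61.21) → (105.79,58.95) → (105.52,52.46) → (99.27,50.72) → (95.67,56.12) → (99.70,61.21) (closed)

[3] `<path>` regular polygon, #ff8800→engrave S214 F2669: (13.26,130.18) → (24.75,134.21) → (22.50,122.25) → (13.26,130.18) (closed)

[4] `<path>` cubic bezier, #000000→score S406 F1663: (132.87,130.81) → (119.25,135.25) → (89.95,124.51) → (57.98,109.35) → (36.37,100.55)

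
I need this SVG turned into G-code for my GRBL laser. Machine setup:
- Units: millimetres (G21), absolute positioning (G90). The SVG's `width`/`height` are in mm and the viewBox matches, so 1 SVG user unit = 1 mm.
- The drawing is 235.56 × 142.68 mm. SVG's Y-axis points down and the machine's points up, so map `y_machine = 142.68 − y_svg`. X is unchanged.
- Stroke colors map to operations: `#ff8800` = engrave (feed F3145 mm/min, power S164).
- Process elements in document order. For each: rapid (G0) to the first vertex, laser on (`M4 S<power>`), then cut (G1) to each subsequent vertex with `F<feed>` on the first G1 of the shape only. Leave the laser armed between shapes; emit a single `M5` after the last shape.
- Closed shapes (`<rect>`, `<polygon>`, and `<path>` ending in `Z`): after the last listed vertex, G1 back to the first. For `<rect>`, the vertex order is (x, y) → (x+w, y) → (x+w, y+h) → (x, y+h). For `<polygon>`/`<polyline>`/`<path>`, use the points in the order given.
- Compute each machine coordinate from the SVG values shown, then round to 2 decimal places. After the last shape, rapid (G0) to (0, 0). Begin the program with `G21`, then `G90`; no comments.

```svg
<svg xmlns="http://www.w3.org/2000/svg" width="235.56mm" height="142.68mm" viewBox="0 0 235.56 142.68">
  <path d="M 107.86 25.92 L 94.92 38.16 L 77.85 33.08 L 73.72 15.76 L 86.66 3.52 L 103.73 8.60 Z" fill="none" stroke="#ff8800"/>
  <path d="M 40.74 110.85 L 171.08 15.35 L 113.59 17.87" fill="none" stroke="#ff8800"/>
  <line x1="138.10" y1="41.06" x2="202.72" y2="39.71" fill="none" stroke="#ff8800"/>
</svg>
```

viewBox `0 0 235.56 142.68` with mm width/height → 1 unit = 1 mm. Flip: y_m = 142.68 − y_svg.

**Shape 1** — `<path>` regular polygon, stroke `#ff8800` → engrave (S164, F3145). Machine vertices: (107.86,116.76) → (94.92,104.52) → (77.85,109.60) → (73.72,126.92) → (86.66,139.16) → (103.73,134.08) → (107.86,116.76). Closed: final G1 returns to the first vertex.

**Shape 2** — `<path>` open polyline, stroke `#ff8800` → engrave (S164, F3145). Machine vertices: (40.74,31.83) → (171.08,127.33) → (113.59,124.81). Open path.

**Shape 3** — `<line>` line segment, stroke `#ff8800` → engrave (S164, F3145). Machine vertices: (138.10,101.62) → (202.72,102.97). Open path.

G21
G90
G0 X107.86 Y116.76
M4 S164
G1 X94.92 Y104.52 F3145
G1 X77.85 Y109.60
G1 X73.72 Y126.92
G1 X86.66 Y139.16
G1 X103.73 Y134.08
G1 X107.86 Y116.76
G0 X40.74 Y31.83
M4 S164
G1 X171.08 Y127.33 F3145
G1 X113.59 Y124.81
G0 X138.10 Y101.62
M4 S164
G1 X202.72 Y102.97 F3145
M5
G0 X0.00 Y0.00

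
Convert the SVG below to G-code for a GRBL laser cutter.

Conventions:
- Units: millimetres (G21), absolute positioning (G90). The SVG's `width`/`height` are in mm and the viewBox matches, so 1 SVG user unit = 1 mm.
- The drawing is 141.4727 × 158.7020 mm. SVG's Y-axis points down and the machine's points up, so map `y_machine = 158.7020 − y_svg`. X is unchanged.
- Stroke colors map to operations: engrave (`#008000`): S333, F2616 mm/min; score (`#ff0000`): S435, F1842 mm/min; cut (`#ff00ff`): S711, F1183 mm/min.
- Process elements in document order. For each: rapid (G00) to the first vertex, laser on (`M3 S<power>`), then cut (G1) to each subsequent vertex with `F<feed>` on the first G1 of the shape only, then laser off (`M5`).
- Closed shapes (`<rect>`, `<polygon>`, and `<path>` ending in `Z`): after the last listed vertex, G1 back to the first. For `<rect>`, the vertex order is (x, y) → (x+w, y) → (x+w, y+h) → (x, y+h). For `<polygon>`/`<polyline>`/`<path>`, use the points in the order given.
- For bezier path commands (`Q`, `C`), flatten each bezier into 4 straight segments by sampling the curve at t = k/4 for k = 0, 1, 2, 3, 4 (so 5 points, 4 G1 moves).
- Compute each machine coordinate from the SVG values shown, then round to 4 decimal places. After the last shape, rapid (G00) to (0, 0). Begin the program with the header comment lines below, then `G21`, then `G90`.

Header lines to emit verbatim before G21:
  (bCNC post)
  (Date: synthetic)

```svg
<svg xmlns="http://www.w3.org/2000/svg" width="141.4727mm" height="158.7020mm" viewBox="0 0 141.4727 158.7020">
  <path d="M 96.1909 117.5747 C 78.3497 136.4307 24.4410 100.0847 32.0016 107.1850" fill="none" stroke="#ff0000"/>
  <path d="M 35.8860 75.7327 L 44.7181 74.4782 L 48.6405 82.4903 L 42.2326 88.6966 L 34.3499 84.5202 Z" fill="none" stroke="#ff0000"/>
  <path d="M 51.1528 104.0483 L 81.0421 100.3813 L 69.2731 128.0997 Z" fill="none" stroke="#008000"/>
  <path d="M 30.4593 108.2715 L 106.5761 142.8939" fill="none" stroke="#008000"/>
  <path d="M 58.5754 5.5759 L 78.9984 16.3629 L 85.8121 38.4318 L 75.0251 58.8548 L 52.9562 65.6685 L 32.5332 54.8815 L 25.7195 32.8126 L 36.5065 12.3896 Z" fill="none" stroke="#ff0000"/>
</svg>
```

(bCNC post)
(Date: synthetic)
G21
G90
G00 X96.1909 Y41.1273
M3 S435
G1 X77.5714 Y35.7943 F1842
G1 X54.5706 Y41.9138
G1 X36.3326 Y50.2374
G1 X32.0016 Y51.5170
M5
G00 X35.8860 Y82.9693
M3 S435
G1 X44.7181 Y84.2238 F1842
G1 X48.6405 Y76.2117
G1 X42.2326 Y70.0054
G1 X34.3499 Y74.1818
G1 X35.8860 Y82.9693
M5
G00 X51.1528 Y54.6537
M3 S333
G1 X81.0421 Y58.3207 F2616
G1 X69.2731 Y30.6023
G1 X51.1528 Y54.6537
M5
G00 X30.4593 Y50.4305
M3 S333
G1 X106.5761 Y15.8081 F2616
M5
G00 X58.5754 Y153.1261
M3 S435
G1 X78.9984 Y142.3391 F1842
G1 X85.8121 Y120.2702
G1 X75.0251 Y99.8472
G1 X52.9562 Y93.0335
G1 X32.5332 Y103.8205
G1 X25.7195 Y125.8894
G1 X36.5065 Y146.3124
G1 X58.5754 Y153.1261
M5
G00 X0.0000 Y0.0000

viewBox `0 0 141.4727 158.7020` with mm width/height → 1 unit = 1 mm. Flip: y_m = 158.7020 − y_svg.

**Shape 1** — `<path>` cubic bezier, stroke `#ff0000` → score (S435, F1842). Control points (SVG): P0=(96.1909,117.5747), P1=(78.3497,136.4307), P2=(24.4410,100.0847), P3=(32.0016,107.1850); sampled at t=k/4. Machine vertices: (96.1909,41.1273) → (77.5714,35.7943) → (54.5706,41.9138) → (36.3326,50.2374) → (32.0016,51.5170). Open path.

**Shape 2** — `<path>` regular polygon, stroke `#ff0000` → score (S435, F1842). Machine vertices: (35.8860,82.9693) → (44.7181,84.2238) → (48.6405,76.2117) → (42.2326,70.0054) → (34.3499,74.1818) → (35.8860,82.9693). Closed: final G1 returns to the first vertex.

**Shape 3** — `<path>` regular polygon, stroke `#008000` → engrave (S333, F2616). Machine vertices: (51.1528,54.6537) → (81.0421,58.3207) → (69.2731,30.6023) → (51.1528,54.6537). Closed: final G1 returns to the first vertex.

**Shape 4** — `<path>` line segment, stroke `#008000` → engrave (S333, F2616). Machine vertices: (30.4593,50.4305) → (106.5761,15.8081). Open path.

**Shape 5** — `<path>` regular polygon, stroke `#ff0000` → score (S435, F1842). Machine vertices: (58.5754,153.1261) → (78.9984,142.3391) → (85.8121,120.2702) → (75.0251,99.8472) → (52.9562,93.0335) → (32.5332,103.8205) → (25.7195,125.8894) → (36.5065,146.3124) → (58.5754,153.1261). Closed: final G1 returns to the first vertex.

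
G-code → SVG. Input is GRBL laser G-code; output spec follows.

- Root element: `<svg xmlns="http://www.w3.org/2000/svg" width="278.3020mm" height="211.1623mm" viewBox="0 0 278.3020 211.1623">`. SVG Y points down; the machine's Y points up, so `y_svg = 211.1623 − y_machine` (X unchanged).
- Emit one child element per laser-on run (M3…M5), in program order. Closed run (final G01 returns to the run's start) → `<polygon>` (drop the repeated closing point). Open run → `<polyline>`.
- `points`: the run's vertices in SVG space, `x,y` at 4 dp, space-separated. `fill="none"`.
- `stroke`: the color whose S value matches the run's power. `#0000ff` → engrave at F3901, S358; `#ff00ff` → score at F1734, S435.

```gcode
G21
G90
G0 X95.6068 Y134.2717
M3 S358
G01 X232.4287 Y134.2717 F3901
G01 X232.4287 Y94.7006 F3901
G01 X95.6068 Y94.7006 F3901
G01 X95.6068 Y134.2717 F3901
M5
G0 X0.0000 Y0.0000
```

<svg xmlns="http://www.w3.org/2000/svg" width="278.3020mm" height="211.1623mm" viewBox="0 0 278.3020 211.1623">
  <polygon points="95.6068,76.8906 232.4287,76.8906 232.4287,116.4617 95.6068,116.4617" fill="none" stroke="#0000ff"/>
</svg>

y_svg = 211.1623 − y_m. Every run uses S358, so all elements get stroke `#0000ff` (engrave).

[1] closed run; points: 95.6068,76.8906 232.4287,76.8906 232.4287,116.4617 95.6068,116.4617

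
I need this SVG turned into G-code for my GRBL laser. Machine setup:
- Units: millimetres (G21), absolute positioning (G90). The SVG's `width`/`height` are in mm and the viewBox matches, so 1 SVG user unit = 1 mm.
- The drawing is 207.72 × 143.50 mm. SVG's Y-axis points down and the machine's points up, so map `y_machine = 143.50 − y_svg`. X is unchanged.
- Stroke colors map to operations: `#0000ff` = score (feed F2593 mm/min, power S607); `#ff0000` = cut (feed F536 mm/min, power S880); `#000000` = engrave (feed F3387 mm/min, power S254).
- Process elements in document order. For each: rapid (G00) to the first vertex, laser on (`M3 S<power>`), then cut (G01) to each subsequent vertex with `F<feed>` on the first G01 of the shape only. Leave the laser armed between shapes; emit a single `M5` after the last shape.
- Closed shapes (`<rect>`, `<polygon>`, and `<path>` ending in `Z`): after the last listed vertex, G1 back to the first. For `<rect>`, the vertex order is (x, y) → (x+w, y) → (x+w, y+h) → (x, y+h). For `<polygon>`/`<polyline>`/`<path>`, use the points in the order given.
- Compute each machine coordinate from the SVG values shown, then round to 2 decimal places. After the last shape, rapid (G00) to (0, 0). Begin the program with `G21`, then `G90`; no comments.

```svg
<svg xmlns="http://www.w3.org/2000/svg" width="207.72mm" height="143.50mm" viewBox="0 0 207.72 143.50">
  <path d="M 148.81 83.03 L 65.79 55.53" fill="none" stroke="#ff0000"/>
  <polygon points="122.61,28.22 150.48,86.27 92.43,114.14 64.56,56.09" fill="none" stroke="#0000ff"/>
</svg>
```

1 u = 1 mm; y_m = 143.50 − y.

[1] `<path>` line segment, #ff0000→cut S880 F536: (148.81,60.47) → (65.79,87.97)

[2] `<polygon>` regular polygon, #0000ff→score S607 F2593: (122.61,115.28) → (150.48,57.23) → (92.43,29.36) → (64.56,87.41) → (122.61,115.28) (closed)

G21
G90
G00 X148.81 Y60.47
M3 S880
G01 X65.79 Y87.97 F536
G00 X122.61 Y115.28
M3 S607
G01 X150.48 Y57.23 F2593
G01 X92.43 Y29.36
G01 X64.56 Y87.41
G01 X122.61 Y115.28
M5
G00 X0.00 Y0.00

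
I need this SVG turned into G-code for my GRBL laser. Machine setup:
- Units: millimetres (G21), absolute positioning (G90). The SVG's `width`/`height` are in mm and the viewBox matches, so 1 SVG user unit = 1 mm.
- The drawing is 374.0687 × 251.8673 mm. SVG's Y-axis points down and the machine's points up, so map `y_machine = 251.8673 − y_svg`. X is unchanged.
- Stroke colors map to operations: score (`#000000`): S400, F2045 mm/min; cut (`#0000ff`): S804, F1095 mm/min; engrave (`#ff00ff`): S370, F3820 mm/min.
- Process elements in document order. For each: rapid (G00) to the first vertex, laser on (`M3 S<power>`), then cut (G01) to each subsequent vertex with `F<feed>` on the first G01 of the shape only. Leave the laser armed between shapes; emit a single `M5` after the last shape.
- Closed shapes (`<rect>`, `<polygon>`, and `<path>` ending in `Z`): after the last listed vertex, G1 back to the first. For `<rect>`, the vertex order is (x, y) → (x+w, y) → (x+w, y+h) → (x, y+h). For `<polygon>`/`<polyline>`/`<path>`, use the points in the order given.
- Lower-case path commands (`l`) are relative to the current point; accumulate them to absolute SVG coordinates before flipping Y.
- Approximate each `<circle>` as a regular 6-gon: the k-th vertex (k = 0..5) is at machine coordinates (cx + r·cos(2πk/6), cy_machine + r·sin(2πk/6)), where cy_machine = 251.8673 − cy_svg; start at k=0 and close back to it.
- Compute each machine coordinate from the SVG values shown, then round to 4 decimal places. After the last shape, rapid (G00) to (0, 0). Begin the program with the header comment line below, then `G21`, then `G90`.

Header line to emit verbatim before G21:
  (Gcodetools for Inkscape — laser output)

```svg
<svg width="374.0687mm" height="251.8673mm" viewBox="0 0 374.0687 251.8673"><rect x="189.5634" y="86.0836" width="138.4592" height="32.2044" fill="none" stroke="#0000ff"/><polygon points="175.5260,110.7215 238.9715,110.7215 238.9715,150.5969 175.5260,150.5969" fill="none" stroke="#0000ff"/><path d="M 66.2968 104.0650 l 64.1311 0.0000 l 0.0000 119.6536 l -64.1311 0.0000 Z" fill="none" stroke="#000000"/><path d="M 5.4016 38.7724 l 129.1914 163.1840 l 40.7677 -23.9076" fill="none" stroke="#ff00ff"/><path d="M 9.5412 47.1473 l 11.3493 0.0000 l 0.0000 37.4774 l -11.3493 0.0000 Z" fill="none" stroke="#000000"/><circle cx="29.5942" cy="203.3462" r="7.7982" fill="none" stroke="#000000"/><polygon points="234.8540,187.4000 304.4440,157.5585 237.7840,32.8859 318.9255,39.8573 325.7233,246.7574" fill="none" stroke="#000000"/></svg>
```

(Gcodetools for Inkscape — laser output)
G21
G90
G00 X189.5634 Y165.7837
M3 S804
G01 X328.0226 Y165.7837 F1095
G01 X328.0226 Y133.5793
G01 X189.5634 Y133.5793
G01 X189.5634 Y165.7837
G00 X175.5260 Y141.1458
M3 S804
G01 X238.9715 Y141.1458 F1095
G01 X238.9715 Y101.2704
G01 X175.5260 Y101.2704
G01 X175.5260 Y141.1458
G00 X66.2968 Y147.8023
M3 S400
G01 X130.4279 Y147.8023 F2045
G01 X130.4279 Y28.1487
G01 X66.2968 Y28.1487
G01 X66.2968 Y147.8023
G00 X5.4016 Y213.0949
M3 S370
G01 X134.5930 Y49.9109 F3820
G01 X175.3607 Y73.8185
G00 X9.5412 Y204.7200
M3 S400
G01 X20.8905 Y204.7200 F2045
G01 X20.8905 Y167.2426
G01 X9.5412 Y167.2426
G01 X9.5412 Y204.7200
G00 X37.3924 Y48.5211
M3 S400
G01 X33.4933 Y55.2745 F2045
G01 X25.6951 Y55.2745
G01 X21.7960 Y48.5211
G01 X25.6951 Y41.7677
G01 X33.4933 Y41.7677
G01 X37.3924 Y48.5211
G00 X234.8540 Y64.4673
M3 S400
G01 X304.4440 Y94.3088 F2045
G01 X237.7840 Y218.9814
G01 X318.9255 Y212.0100
G01 X325.7233 Y5.1099
G01 X234.8540 Y64.4673
M5
G00 X0.0000 Y0.0000

viewBox `0 0 374.0687 251.8673` with mm width/height → 1 unit = 1 mm. Flip: y_m = 251.8673 − y_svg.

**Shape 1** — `<rect>` rectangle, stroke `#0000ff` → cut (S804, F1095). Machine vertices: (189.5634,165.7837) → (328.0226,165.7837) → (328.0226,133.5793) → (189.5634,133.5793) → (189.5634,165.7837). Closed: final G1 returns to the first vertex.

**Shape 2** — `<polygon>` rectangle, stroke `#0000ff` → cut (S804, F1095). Machine vertices: (175.5260,141.1458) → (238.9715,141.1458) → (238.9715,101.2704) → (175.5260,101.2704) → (175.5260,141.1458). Closed: final G1 returns to the first vertex.

**Shape 3** — `<path>` rectangle, stroke `#000000` → score (S400, F2045). Machine vertices: (66.2968,147.8023) → (130.4279,147.8023) → (130.4279,28.1487) → (66.2968,28.1487) → (66.2968,147.8023). Closed: final G1 returns to the first vertex.

**Shape 4** — `<path>` open polyline, stroke `#ff00ff` → engrave (S370, F3820). Machine vertices: (5.4016,213.0949) → (134.5930,49.9109) → (175.3607,73.8185). Open path.

**Shape 5** — `<path>` rectangle, stroke `#000000` → score (S400, F2045). Machine vertices: (9.5412,204.7200) → (20.8905,204.7200) → (20.8905,167.2426) → (9.5412,167.2426) → (9.5412,204.7200). Closed: final G1 returns to the first vertex.

**Shape 6** — `<circle>` circle, stroke `#000000` → score (S400, F2045). Machine vertices: (37.3924,48.5211) → (33.4933,55.2745) → (25.6951,55.2745) → (21.7960,48.5211) → (25.6951,41.7677) → (33.4933,41.7677) → (37.3924,48.5211). Closed: final G1 returns to the first vertex.

**Shape 7** — `<polygon>` closed polygon, stroke `#000000` → score (S400, F2045). Machine vertices: (234.8540,64.4673) → (304.4440,94.3088) → (237.7840,218.9814) → (318.9255,212.0100) → (325.7233,5.1099) → (234.8540,64.4673). Closed: final G1 returns to the first vertex.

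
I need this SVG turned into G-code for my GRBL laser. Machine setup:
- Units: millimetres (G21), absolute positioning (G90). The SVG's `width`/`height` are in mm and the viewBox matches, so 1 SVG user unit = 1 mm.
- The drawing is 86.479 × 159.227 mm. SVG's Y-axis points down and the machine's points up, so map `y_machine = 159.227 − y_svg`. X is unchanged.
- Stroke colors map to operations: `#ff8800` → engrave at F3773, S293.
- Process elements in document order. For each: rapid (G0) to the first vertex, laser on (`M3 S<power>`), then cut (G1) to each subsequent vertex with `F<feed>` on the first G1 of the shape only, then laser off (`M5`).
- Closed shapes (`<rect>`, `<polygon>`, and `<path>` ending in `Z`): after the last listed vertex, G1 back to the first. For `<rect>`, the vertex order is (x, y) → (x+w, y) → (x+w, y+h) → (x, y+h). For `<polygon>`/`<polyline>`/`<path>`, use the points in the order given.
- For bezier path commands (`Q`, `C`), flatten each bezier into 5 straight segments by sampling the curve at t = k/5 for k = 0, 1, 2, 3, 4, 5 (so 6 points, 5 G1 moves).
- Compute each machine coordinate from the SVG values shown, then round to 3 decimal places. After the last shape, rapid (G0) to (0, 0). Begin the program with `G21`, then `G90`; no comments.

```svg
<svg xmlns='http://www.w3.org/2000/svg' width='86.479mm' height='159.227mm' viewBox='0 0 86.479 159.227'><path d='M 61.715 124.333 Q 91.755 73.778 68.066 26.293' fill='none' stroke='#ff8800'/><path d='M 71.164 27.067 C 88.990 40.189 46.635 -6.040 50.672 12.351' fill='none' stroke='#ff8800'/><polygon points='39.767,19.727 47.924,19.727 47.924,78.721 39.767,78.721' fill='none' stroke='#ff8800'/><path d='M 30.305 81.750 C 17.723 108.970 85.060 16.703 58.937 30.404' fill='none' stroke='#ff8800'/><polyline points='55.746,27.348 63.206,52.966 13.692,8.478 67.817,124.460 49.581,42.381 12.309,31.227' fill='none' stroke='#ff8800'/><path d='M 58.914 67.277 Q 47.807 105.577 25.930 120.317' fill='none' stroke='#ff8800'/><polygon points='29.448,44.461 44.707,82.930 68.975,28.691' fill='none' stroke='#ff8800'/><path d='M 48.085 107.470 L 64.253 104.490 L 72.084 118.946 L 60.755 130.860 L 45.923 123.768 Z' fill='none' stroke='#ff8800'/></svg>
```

1 u = 1 mm; y_m = 159.227 − y.

[1] `<path>` quadratic bezier, #ff8800→engrave S293 F3773: (61.715,34.894) → (71.582,54.993) → (77.150,74.847) → (78.421,94.455) → (75.392,113.817) → (68.066,132.934)

[2] `<path>` cubic bezier, #ff8800→engrave S293 F3773: (71.164,132.160) → (75.490,130.417) → (70.489,136.968) → (61.275,145.862) → (52.964,151.148) → (50.672,146.876)

[3] `<polygon>` rectangle, #ff8800→engrave S293 F3773: (39.767,139.500) → (47.924,139.500) → (47.924,80.506) → (39.767,80.506) → (39.767,139.500) (closed)

[4] `<path>` cubic bezier, #ff8800→engrave S293 F3773: (30.305,77.477) → (30.959,73.680) → (42.471,87.738) → (56.520,108.829) → (64.783,126.131) → (58.937,128.823)

[5] `<polyline>` open polyline, #ff8800→engrave S293 F3773: (55.746,131.879) → (63.206,106.261) → (13.692,150.749) → (67.817,34.767) → (49.581,116.846) → (12.309,128.000)

[6] `<path>` quadratic bezier, #ff8800→engrave S293 F3773: (58.914,91.950) → (54.040,77.572) → (48.305,65.080) → (41.708,54.472) → (34.250,45.748) → (25.930,38.910)

[7] `<polygon>` closed polygon, #ff8800→engrave S293 F3773: (29.448,114.766) → (44.707,76.297) → (68.975,130.536) → (29.448,114.766) (closed)

[8] `<path>` regular polygon, #ff8800→engrave S293 F3773: (48.085,51.757) → (64.253,54.737) → (72.084,40.281) → (60.755,28.367) → (45.923,35.459) → (48.085,51.757) (closed)

G21
G90
G0 X61.715 Y34.894
M3 S293
G1 X71.582 Y54.993 F3773
G1 X77.150 Y74.847
G1 X78.421 Y94.455
G1 X75.392 Y113.817
G1 X68.066 Y132.934
M5
G0 X71.164 Y132.160
M3 S293
G1 X75.490 Y130.417 F3773
G1 X70.489 Y136.968
G1 X61.275 Y145.862
G1 X52.964 Y151.148
G1 X50.672 Y146.876
M5
G0 X39.767 Y139.500
M3 S293
G1 X47.924 Y139.500 F3773
G1 X47.924 Y80.506
G1 X39.767 Y80.506
G1 X39.767 Y139.500
M5
G0 X30.305 Y77.477
M3 S293
G1 X30.959 Y73.680 F3773
G1 X42.471 Y87.738
G1 X56.520 Y108.829
G1 X64.783 Y126.131
G1 X58.937 Y128.823
M5
G0 X55.746 Y131.879
M3 S293
G1 X63.206 Y106.261 F3773
G1 X13.692 Y150.749
G1 X67.817 Y34.767
G1 X49.581 Y116.846
G1 X12.309 Y128.000
M5
G0 X58.914 Y91.950
M3 S293
G1 X54.040 Y77.572 F3773
G1 X48.305 Y65.080
G1 X41.708 Y54.472
G1 X34.250 Y45.748
G1 X25.930 Y38.910
M5
G0 X29.448 Y114.766
M3 S293
G1 X44.707 Y76.297 F3773
G1 X68.975 Y130.536
G1 X29.448 Y114.766
M5
G0 X48.085 Y51.757
M3 S293
G1 X64.253 Y54.737 F3773
G1 X72.084 Y40.281
G1 X60.755 Y28.367
G1 X45.923 Y35.459
G1 X48.085 Y51.757
M5
G0 X0.000 Y0.000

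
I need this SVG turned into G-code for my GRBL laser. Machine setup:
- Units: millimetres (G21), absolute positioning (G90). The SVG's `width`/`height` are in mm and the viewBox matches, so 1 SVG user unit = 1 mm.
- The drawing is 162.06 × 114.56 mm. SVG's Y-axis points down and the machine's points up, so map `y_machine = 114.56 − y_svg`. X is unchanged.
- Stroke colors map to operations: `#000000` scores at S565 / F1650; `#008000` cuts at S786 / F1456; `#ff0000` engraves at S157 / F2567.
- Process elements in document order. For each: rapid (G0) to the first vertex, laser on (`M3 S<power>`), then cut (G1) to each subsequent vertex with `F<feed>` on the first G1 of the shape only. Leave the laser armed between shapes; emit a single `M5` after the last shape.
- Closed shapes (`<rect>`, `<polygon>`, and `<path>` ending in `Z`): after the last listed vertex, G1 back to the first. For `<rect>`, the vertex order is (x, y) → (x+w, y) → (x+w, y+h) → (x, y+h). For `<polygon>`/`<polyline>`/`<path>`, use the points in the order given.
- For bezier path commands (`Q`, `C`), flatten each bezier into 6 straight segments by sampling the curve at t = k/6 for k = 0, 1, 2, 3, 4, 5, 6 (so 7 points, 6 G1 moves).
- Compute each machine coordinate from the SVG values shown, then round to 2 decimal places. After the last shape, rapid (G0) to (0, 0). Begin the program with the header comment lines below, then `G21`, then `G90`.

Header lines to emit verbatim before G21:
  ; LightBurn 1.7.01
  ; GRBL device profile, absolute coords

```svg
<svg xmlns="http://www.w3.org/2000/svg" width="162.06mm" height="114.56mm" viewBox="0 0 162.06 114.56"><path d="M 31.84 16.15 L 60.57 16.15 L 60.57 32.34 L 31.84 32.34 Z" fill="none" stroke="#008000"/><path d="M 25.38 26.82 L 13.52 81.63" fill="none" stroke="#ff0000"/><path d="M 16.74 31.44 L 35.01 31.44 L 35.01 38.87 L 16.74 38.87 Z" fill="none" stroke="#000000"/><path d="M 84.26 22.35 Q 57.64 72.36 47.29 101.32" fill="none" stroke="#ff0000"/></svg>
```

; LightBurn 1.7.01
; GRBL device profile, absolute coords
G21
G90
G0 X31.84 Y98.41
M3 S786
G1 X60.57 Y98.41 F1456
G1 X60.57 Y82.22
G1 X31.84 Y82.22
G1 X31.84 Y98.41
G0 X25.38 Y87.74
M3 S157
G1 X13.52 Y32.93 F2567
G0 X16.74 Y83.12
M3 S565
G1 X35.01 Y83.12 F1650
G1 X35.01 Y75.69
G1 X16.74 Y75.69
G1 X16.74 Y83.12
G0 X84.26 Y92.21
M3 S157
G1 X75.84 Y76.12 F2567
G1 X68.32 Y61.21
G1 X61.71 Y47.46
G1 X56.00 Y34.89
G1 X51.19 Y23.48
G1 X47.29 Y13.24
M5
G0 X0.00 Y0.00

viewBox `0 0 162.06 114.56` with mm width/height → 1 unit = 1 mm. Flip: y_m = 114.56 − y_svg.

**Shape 1** — `<path>` rectangle, stroke `#008000` → cut (S786, F1456). Machine vertices: (31.84,98.41) → (60.57,98.41) → (60.57,82.22) → (31.84,82.22) → (31.84,98.41). Closed: final G1 returns to the first vertex.

**Shape 2** — `<path>` line segment, stroke `#ff0000` → engrave (S157, F2567). Machine vertices: (25.38,87.74) → (13.52,32.93). Open path.

**Shape 3** — `<path>` rectangle, stroke `#000000` → score (S565, F1650). Machine vertices: (16.74,83.12) → (35.01,83.12) → (35.01,75.69) → (16.74,75.69) → (16.74,83.12). Closed: final G1 returns to the first vertex.

**Shape 4** — `<path>` quadratic bezier, stroke `#ff0000` → engrave (S157, F2567). Control points (SVG): P0=(84.26,22.35), P1=(57.64,72.36), P2=(47.29,101.32); sampled at t=k/6. Machine vertices: (84.26,92.21) → (75.84,76.12) → (68.32,61.21) → (61.71,47.46) → (56.00,34.89) → (51.19,23.48) → (47.29,13.24). Open path.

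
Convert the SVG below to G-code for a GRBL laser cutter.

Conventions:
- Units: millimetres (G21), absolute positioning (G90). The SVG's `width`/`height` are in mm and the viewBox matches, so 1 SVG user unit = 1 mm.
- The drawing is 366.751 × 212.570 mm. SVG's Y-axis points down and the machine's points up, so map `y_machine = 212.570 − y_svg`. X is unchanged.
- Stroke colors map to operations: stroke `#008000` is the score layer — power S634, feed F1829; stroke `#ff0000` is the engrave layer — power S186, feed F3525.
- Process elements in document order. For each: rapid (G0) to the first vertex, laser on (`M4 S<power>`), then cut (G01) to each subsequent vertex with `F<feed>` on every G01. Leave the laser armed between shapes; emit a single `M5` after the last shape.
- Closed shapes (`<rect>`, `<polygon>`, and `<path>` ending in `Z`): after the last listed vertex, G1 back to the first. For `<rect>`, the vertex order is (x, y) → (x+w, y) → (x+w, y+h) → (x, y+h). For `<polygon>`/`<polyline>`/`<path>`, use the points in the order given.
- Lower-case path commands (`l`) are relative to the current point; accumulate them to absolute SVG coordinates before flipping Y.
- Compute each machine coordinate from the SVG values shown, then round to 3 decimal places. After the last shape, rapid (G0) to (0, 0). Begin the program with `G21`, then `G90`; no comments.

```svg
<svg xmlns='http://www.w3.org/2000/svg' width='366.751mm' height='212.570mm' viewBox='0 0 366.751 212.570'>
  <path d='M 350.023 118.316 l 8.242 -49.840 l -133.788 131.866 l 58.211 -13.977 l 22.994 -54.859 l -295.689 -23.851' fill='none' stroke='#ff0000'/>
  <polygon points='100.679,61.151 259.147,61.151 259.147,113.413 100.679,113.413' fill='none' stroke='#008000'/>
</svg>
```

1 u = 1 mm; y_m = 212.570 − y.

[1] `<path>` open polyline, #ff0000→engrave S186 F3525: (350.023,94.254) → (358.265,144.094) → (224.477,12.228) → (282.688,26.205) → (305.682,81.064) → (9.993,104.915)

[2] `<polygon>` rectangle, #008000→score S634 F1829: (100.679,151.419) → (259.147,151.419) → (259.147,99.157) → (100.679,99.157) → (100.679,151.419) (closed)

G21
G90
G0 X350.023 Y94.254
M4 S186
G01 X358.265 Y144.094 F3525
G01 X224.477 Y12.228 F3525
G01 X282.688 Y26.205 F3525
G01 X305.682 Y81.064 F3525
G01 X9.993 Y104.915 F3525
G0 X100.679 Y151.419
M4 S634
G01 X259.147 Y151.419 F1829
G01 X259.147 Y99.157 F1829
G01 X100.679 Y99.157 F1829
G01 X100.679 Y151.419 F1829
M5
G0 X0.000 Y0.000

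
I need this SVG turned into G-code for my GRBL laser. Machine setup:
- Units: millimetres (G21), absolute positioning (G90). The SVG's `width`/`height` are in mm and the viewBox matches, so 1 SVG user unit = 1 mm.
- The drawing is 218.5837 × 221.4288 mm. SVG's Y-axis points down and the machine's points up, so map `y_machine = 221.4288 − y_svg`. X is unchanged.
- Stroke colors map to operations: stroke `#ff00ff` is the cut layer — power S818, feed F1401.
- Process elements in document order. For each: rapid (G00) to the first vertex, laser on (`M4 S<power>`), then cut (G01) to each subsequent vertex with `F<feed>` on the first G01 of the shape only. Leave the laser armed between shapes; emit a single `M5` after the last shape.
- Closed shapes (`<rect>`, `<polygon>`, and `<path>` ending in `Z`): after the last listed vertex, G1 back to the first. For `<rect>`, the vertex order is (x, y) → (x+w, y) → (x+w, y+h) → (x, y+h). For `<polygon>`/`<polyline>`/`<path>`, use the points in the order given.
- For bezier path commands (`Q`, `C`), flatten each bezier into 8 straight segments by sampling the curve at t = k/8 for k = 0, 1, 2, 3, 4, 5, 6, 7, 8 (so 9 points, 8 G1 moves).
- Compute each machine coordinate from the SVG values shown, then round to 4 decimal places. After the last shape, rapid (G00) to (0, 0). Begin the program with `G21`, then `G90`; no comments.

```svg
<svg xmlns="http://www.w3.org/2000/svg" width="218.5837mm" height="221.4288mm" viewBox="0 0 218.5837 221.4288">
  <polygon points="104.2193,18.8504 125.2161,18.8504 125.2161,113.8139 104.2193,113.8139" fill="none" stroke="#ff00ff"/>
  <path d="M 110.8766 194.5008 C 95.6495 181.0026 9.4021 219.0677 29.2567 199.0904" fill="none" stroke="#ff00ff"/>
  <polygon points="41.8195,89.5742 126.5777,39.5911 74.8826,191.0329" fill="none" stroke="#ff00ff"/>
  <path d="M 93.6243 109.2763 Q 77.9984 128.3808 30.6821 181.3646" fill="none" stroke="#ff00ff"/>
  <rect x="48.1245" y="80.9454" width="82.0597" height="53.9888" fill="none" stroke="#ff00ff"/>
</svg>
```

viewBox `0 0 218.5837 221.4288` with mm width/height → 1 unit = 1 mm. Flip: y_m = 221.4288 − y_svg.

**Shape 1** — `<polygon>` rectangle, stroke `#ff00ff` → cut (S818, F1401). Machine vertices: (104.2193,202.5784) → (125.2161,202.5784) → (125.2161,107.6149) → (104.2193,107.6149) → (104.2193,202.5784). Closed: final G1 returns to the first vertex.

**Shape 2** — `<path>` cubic bezier, stroke `#ff00ff` → cut (S818, F1401). Control points (SVG): P0=(110.8766,194.5008), P1=(95.6495,181.0026), P2=(9.4021,219.0677), P3=(29.2567,199.0904); sampled at t=k/8. Machine vertices: (110.8766,26.9280) → (102.1833,29.7869) → (88.9075,29.0961) → (73.1249,26.1402) → (56.9110,22.2035) → (42.3416,18.5706) → (31.4923,16.5258) → (26.4388,17.3536) → (29.2567,22.3384). Open path.

**Shape 3** — `<polygon>` closed polygon, stroke `#ff00ff` → cut (S818, F1401). Machine vertices: (41.8195,131.8546) → (126.5777,181.8377) → (74.8826,30.3959) → (41.8195,131.8546). Closed: final G1 returns to the first vertex.

**Shape 4** — `<path>` quadratic bezier, stroke `#ff00ff` → cut (S818, F1401). Control points (SVG): P0=(93.6243,109.2763), P1=(77.9984,128.3808), P2=(30.6821,181.3646); sampled at t=k/8. Machine vertices: (93.6243,112.1525) → (89.2227,106.8470) → (83.8307,100.4828) → (77.4484,93.0598) → (70.0758,84.5782) → (61.7129,75.0378) → (52.3596,64.4386) → (42.0160,52.7808) → (30.6821,40.0642). Open path.

**Shape 5** — `<rect>` rectangle, stroke `#ff00ff` → cut (S818, F1401). Machine vertices: (48.1245,140.4834) → (130.1842,140.4834) → (130.1842,86.4946) → (48.1245,86.4946) → (48.1245,140.4834). Closed: final G1 returns to the first vertex.

G21
G90
G00 X104.2193 Y202.5784
M4 S818
G01 X125.2161 Y202.5784 F1401
G01 X125.2161 Y107.6149
G01 X104.2193 Y107.6149
G01 X104.2193 Y202.5784
G00 X110.8766 Y26.9280
M4 S818
G01 X102.1833 Y29.7869 F1401
G01 X88.9075 Y29.0961
G01 X73.1249 Y26.1402
G01 X56.9110 Y22.2035
G01 X42.3416 Y18.5706
G01 X31.4923 Y16.5258
G01 X26.4388 Y17.3536
G01 X29.2567 Y22.3384
G00 X41.8195 Y131.8546
M4 S818
G01 X126.5777 Y181.8377 F1401
G01 X74.8826 Y30.3959
G01 X41.8195 Y131.8546
G00 X93.6243 Y112.1525
M4 S818
G01 X89.2227 Y106.8470 F1401
G01 X83.8307 Y100.4828
G01 X77.4484 Y93.0598
G01 X70.0758 Y84.5782
G01 X61.7129 Y75.0378
G01 X52.3596 Y64.4386
G01 X42.0160 Y52.7808
G01 X30.6821 Y40.0642
G00 X48.1245 Y140.4834
M4 S818
G01 X130.1842 Y140.4834 F1401
G01 X130.1842 Y86.4946
G01 X48.1245 Y86.4946
G01 X48.1245 Y140.4834
M5
G00 X0.0000 Y0.0000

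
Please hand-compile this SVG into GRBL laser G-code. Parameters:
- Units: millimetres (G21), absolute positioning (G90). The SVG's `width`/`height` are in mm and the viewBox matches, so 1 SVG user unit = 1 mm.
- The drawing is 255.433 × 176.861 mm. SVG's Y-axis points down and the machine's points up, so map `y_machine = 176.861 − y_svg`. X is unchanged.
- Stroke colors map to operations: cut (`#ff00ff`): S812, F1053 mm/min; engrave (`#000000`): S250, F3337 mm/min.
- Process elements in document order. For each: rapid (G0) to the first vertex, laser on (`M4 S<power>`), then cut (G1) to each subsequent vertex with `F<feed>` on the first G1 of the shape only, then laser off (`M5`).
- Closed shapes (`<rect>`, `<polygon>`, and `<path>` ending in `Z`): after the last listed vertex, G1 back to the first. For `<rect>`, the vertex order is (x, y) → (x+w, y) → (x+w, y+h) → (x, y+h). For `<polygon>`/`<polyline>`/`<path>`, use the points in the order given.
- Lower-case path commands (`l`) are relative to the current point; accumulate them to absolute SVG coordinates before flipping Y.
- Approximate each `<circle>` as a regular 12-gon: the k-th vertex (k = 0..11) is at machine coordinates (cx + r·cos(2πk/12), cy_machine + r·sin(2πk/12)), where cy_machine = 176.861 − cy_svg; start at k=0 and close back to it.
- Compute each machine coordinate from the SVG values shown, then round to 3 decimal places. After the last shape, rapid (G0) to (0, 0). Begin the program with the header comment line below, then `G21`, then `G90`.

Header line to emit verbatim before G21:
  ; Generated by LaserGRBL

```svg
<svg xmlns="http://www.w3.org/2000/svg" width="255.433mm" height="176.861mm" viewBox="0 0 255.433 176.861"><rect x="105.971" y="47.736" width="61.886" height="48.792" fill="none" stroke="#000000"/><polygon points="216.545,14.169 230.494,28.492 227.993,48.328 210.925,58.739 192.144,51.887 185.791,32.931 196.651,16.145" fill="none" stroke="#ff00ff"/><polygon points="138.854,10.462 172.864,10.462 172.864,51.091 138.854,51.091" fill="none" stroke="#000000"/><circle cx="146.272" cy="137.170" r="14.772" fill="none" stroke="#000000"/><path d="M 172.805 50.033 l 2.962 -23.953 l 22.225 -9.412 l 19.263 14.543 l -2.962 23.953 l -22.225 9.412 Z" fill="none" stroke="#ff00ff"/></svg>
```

; Generated by LaserGRBL
G21
G90
G0 X105.971 Y129.125
M4 S250
G1 X167.857 Y129.125 F3337
G1 X167.857 Y80.333
G1 X105.971 Y80.333
G1 X105.971 Y129.125
M5
G0 X216.545 Y162.692
M4 S812
G1 X230.494 Y148.369 F1053
G1 X227.993 Y128.533
G1 X210.925 Y118.122
G1 X192.144 Y124.974
G1 X185.791 Y143.930
G1 X196.651 Y160.716
G1 X216.545 Y162.692
M5
G0 X138.854 Y166.399
M4 S250
G1 X172.864 Y166.399 F3337
G1 X172.864 Y125.770
G1 X138.854 Y125.770
G1 X138.854 Y166.399
M5
G0 X161.044 Y39.691
M4 S250
G1 X159.065 Y47.077 F3337
G1 X153.658 Y52.484
G1 X146.272 Y54.463
G1 X138.886 Y52.484
G1 X133.479 Y47.077
G1 X131.500 Y39.691
G1 X133.479 Y32.305
G1 X138.886 Y26.898
G1 X146.272 Y24.919
G1 X153.658 Y26.898
G1 X159.065 Y32.305
G1 X161.044 Y39.691
M5
G0 X172.805 Y126.828
M4 S812
G1 X175.767 Y150.781 F1053
G1 X197.992 Y160.193
G1 X217.255 Y145.650
G1 X214.293 Y121.697
G1 X192.068 Y112.285
G1 X172.805 Y126.828
M5
G0 X0.000 Y0.000

Since the viewBox matches the mm dimensions, user units are millimetres directly. The only transform is the Y-flip y_m = 176.861 − y_svg.

Shape 1 is a rectangle drawn with `<rect>`. Its stroke #000000 means engrave at S250, F3337. After flipping Y the toolpath is (105.971,129.125) → (167.857,129.125) → (167.857,80.333) → (105.971,80.333) → (105.971,129.125), returning to the start.

Shape 2 is a regular polygon drawn with `<polygon>`. Its stroke #ff00ff means cut at S812, F1053. After flipping Y the toolpath is (216.545,162.692) → (230.494,148.369) → (227.993,128.533) → (210.925,118.122) → (192.144,124.974) → (185.791,143.930) → (196.651,160.716) → (216.545,162.692), returning to the start.

Shape 3 is a rectangle drawn with `<polygon>`. Its stroke #000000 means engrave at S250, F3337. After flipping Y the toolpath is (138.854,166.399) → (172.864,166.399) → (172.864,125.770) → (138.854,125.770) → (138.854,166.399), returning to the start.

Shape 4 is a circle drawn with `<circle>`. Its stroke #000000 means engrave at S250, F3337. After flipping Y the toolpath is (161.044,39.691) → (159.065,47.077) → (153.658,52.484) → (146.272,54.463) → (138.886,52.484) → (133.479,47.077) → (131.500,39.691) → (133.479,32.305) → (138.886,26.898) → (146.272,24.919) → (153.658,26.898) → (159.065,32.305) → (161.044,39.691), returning to the start.

Shape 5 is a regular polygon drawn with `<path>`. Its stroke #ff00ff means cut at S812, F1053. After flipping Y the toolpath is (172.805,126.828) → (175.767,150.781) → (197.992,160.193) → (217.255,145.650) → (214.293,121.697) → (192.068,112.285) → (172.805,126.828), returning to the start.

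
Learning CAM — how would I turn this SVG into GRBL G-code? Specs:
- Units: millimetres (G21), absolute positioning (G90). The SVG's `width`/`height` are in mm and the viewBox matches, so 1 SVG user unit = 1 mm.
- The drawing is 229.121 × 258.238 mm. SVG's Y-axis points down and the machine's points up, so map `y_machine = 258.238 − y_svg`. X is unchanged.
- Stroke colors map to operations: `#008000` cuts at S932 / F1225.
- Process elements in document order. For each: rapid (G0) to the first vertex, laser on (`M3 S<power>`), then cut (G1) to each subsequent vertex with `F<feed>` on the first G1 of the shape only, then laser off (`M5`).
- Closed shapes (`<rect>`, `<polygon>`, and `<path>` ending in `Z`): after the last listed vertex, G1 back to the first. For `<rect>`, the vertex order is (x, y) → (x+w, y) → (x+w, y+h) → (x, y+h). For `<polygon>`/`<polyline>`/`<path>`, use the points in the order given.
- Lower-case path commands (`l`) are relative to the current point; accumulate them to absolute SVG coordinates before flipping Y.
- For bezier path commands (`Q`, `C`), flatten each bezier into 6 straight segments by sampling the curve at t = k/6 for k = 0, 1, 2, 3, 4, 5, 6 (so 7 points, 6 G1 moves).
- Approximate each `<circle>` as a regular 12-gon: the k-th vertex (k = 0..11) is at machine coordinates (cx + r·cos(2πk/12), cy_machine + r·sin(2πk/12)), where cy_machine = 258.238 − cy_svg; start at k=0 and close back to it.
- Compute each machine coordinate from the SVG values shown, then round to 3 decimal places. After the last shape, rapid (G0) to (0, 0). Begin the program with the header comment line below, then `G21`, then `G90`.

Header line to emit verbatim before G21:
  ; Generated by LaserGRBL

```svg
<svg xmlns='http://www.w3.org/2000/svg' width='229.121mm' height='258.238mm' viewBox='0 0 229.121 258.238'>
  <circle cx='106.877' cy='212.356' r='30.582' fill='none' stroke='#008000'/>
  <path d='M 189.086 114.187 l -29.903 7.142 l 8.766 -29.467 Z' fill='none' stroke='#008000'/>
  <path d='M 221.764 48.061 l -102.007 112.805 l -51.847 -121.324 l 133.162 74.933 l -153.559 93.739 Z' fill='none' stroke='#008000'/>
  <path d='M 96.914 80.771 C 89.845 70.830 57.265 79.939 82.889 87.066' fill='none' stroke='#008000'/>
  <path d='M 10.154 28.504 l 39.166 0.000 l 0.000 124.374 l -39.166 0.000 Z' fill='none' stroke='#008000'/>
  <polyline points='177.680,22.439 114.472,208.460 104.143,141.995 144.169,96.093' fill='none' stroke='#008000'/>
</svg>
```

; Generated by LaserGRBL
G21
G90
G0 X137.459 Y45.882
M3 S932
G1 X133.362 Y61.173 F1225
G1 X122.168 Y72.367
G1 X106.877 Y76.464
G1 X91.586 Y72.367
G1 X80.392 Y61.173
G1 X76.295 Y45.882
G1 X80.392 Y30.591
G1 X91.586 Y19.397
G1 X106.877 Y15.300
G1 X122.168 Y19.397
G1 X133.362 Y30.591
G1 X137.459 Y45.882
M5
G0 X189.086 Y144.051
M3 S932
G1 X159.183 Y136.909 F1225
G1 X167.949 Y166.376
G1 X189.086 Y144.051
M5
G0 X221.764 Y210.177
M3 S932
G1 X119.757 Y97.372 F1225
G1 X67.910 Y218.696
G1 X201.072 Y143.763
G1 X47.513 Y50.024
G1 X221.764 Y210.177
M5
G0 X96.914 Y177.467
M3 S932
G1 X91.641 Y180.947 F1225
G1 X84.442 Y181.837
G1 X77.642 Y180.720
G1 X73.566 Y178.181
G1 X74.540 Y174.803
G1 X82.889 Y171.172
M5
G0 X10.154 Y229.734
M3 S932
G1 X49.320 Y229.734 F1225
G1 X49.320 Y105.360
G1 X10.154 Y105.360
G1 X10.154 Y229.734
M5
G0 X177.680 Y235.799
M3 S932
G1 X114.472 Y49.778 F1225
G1 X104.143 Y116.243
G1 X144.169 Y162.145
M5
G0 X0.000 Y0.000

Since the viewBox matches the mm dimensions, user units are millimetres directly. The only transform is the Y-flip y_m = 258.238 − y_svg.

Shape 1 is a circle drawn with `<circle>`. Its stroke #008000 means cut at S932, F1225. After flipping Y the toolpath is (137.459,45.882) → (133.362,61.173) → (122.168,72.367) → (106.877,76.464) → (91.586,72.367) → (80.392,61.173) → (76.295,45.882) → (80.392,30.591) → (91.586,19.397) → (106.877,15.300) → (122.168,19.397) → (133.362,30.591) → (137.459,45.882), returning to the start.

Shape 2 is a regular polygon drawn with `<path>`. Its stroke #008000 means cut at S932, F1225. After flipping Y the toolpath is (189.086,144.051) → (159.183,136.909) → (167.949,166.376) → (189.086,144.051), returning to the start.

Shape 3 is a closed polygon drawn with `<path>`. Its stroke #008000 means cut at S932, F1225. After flipping Y the toolpath is (221.764,210.177) → (119.757,97.372) → (67.910,218.696) → (201.072,143.763) → (47.513,50.024) → (221.764,210.177), returning to the start.

Shape 4 is a cubic bezier drawn with `<path>`. Its stroke #008000 means cut at S932, F1225. After flipping Y the toolpath is (96.914,177.467) → (91.641,180.947) → (84.442,181.837) → (77.642,180.720) → (73.566,178.181) → (74.540,174.803) → (82.889,171.172).

Shape 5 is a rectangle drawn with `<path>`. Its stroke #008000 means cut at S932, F1225. After flipping Y the toolpath is (10.154,229.734) → (49.320,229.734) → (49.320,105.360) → (10.154,105.360) → (10.154,229.734), returning to the start.

Shape 6 is a open polyline drawn with `<polyline>`. Its stroke #008000 means cut at S932, F1225. After flipping Y the toolpath is (177.680,235.799) → (114.472,49.778) → (104.143,116.243) → (144.169,162.145).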